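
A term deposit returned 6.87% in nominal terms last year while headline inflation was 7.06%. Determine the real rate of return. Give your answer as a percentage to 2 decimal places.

-0.18%

Real return via the Fisher equation: (1 + 6.87%)/(1 + 7.06%) − 1 = 1.0687/1.0706 − 1 ≈ -0.00177.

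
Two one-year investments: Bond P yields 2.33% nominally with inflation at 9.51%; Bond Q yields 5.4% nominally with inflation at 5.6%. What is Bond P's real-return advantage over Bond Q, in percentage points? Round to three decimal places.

-6.367

Bond P real return: 1.0233/1.0951 − 1 = -6.5565%.
Bond Q real return: 1.054/1.056 − 1 = -0.1894%.
Difference: -6.5565 − (-0.1894) = -6.3671 pp.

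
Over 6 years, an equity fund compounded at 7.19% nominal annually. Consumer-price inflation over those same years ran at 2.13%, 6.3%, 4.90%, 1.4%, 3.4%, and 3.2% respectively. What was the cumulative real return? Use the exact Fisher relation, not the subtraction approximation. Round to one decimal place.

23.1%

Cumulative inflation factor: 1.0213 × 1.063 × 1.0490 × 1.014 × 1.034 × 1.032 ≈ 1.23225.
Nominal growth factor: 1.51679. Real growth factor = 1.51679 / 1.23225 ≈ 1.23091.
Total real return ≈ 23.0907%.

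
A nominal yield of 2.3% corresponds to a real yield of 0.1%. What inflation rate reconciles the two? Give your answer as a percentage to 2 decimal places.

From (1+r_nom) = (1+r_real)(1+π), we get 1+π = (1 + 2.3%)/(1 + 0.1%) = 1.023/1.001 ≈ 1.02198.
So π ≈ 2.1978%.

2.20%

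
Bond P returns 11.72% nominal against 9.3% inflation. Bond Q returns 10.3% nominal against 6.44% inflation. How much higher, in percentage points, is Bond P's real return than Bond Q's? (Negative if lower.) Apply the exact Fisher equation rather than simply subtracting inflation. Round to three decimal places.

Bond P real return: 1.1172/1.093 − 1 = 2.2141%.
Bond Q real return: 1.103/1.0644 − 1 = 3.6265%.
Difference: 2.2141 − 3.6265 = -1.4124 pp.

-1.412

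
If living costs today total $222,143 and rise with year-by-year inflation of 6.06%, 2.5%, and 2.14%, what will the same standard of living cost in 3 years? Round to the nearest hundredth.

$246,662.98

Cumulative price-level factor: 1.0606 × 1.025 × 1.0214 = 1.110379261.
The nominal amount required is $222,143 scaled up by that factor.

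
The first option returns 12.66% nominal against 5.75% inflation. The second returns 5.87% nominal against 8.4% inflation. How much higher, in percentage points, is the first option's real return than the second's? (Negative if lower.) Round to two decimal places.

The first option real return: 1.1266/1.0575 − 1 = 6.534%.
The second real return: 1.0587/1.084 − 1 = -2.334%.
Difference: 6.534 − (-2.334) = 8.868 pp.

8.87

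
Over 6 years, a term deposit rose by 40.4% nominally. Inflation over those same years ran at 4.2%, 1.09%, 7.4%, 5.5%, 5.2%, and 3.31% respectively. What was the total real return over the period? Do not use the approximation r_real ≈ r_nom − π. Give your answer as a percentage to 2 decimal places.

8.24%

Cumulative inflation factor: 1.042 × 1.0109 × 1.074 × 1.055 × 1.052 × 1.0331 ≈ 1.29715.
Nominal growth factor: 1.40400. Real growth factor = 1.40400 / 1.29715 ≈ 1.08237.
Total real return ≈ 8.2372%.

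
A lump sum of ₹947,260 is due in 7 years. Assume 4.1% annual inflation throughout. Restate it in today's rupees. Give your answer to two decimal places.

Price-level factor over 7 years: (1 + 4.1%)^7 ≈ 1.3248146031.
Purchasing power today: ₹947,260 divided by that factor.

₹715,013.25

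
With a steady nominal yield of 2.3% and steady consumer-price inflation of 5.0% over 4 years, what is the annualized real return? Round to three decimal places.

-2.571%

With constant rates the annual real return is the same each year: (1+2.3%)/(1+5.0%) − 1 = -0.02571.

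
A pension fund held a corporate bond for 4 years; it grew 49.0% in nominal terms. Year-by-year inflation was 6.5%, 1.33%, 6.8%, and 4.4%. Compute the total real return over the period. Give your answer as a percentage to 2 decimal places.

Cumulative inflation factor: 1.065 × 1.0133 × 1.068 × 1.044 ≈ 1.20326.
Nominal growth factor: 1.49000. Real growth factor = 1.49000 / 1.20326 ≈ 1.23830.
Total real return ≈ 23.8303%.

23.83%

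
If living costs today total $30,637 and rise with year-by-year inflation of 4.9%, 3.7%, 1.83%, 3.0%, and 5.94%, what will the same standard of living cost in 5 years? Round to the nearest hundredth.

$37,031.68

Cumulative price-level factor: 1.049 × 1.037 × 1.0183 × 1.030 × 1.0594 ≈ 1.2087241009.
Multiplying $30,637 by the price-level factor gives the future nominal sum.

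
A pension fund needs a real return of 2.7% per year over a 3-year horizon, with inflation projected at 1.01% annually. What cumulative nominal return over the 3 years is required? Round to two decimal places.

11.64%

Required annual nominal rate: (1+2.7%)(1+1.01%) − 1 = 3.73727%.
Cumulative over 3 years: (1 + 0.0373727)^3 − 1 ≈ 0.11636.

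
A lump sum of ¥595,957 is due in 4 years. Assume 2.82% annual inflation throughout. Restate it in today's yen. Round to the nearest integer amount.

Price-level factor over 4 years: (1 + 2.82%)^4 ≈ 1.1176617755.
Purchasing power today: ¥595,957 divided by that factor.

¥533,218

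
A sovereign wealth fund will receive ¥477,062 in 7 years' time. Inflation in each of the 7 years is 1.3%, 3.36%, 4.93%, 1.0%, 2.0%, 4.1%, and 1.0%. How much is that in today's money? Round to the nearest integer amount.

¥400,885

Price-level factor over 7 years: 1.013 × 1.0336 × 1.0493 × 1.010 × 1.020 × 1.041 × 1.010 ≈ 1.1900227602.
Purchasing power today: ¥477,062 divided by that factor.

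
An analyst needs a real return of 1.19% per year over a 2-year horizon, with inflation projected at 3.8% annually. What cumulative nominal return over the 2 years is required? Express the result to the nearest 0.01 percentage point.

Required annual nominal rate: (1+1.19%)(1+3.8%) − 1 = 5.03522%.
Cumulative over 2 years: (1 + 0.0503522)^2 − 1 ≈ 0.10324.

10.32%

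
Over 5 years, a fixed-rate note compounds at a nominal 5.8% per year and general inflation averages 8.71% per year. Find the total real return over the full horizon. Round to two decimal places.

-12.69%

The annual real rate is (1+5.8%)/(1+8.71%) − 1 = -2.6768%.
Compounded over 5 years: (1 + -0.026768)^5 − 1 ≈ -0.12687.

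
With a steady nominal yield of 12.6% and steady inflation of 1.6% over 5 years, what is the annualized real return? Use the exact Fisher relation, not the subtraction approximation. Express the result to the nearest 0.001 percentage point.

10.827%

With constant rates the annual real return is the same each year: (1+12.6%)/(1+1.6%) − 1 = 0.10827.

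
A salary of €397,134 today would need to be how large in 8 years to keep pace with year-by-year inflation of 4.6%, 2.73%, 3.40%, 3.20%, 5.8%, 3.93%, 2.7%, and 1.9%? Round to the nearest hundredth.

Cumulative price-level factor: 1.046 × 1.0273 × 1.0340 × 1.0320 × 1.058 × 1.0393 × 1.027 × 1.019 ≈ 1.3194727675.
The nominal amount required is €397,134 scaled up by that factor.

€524,007.50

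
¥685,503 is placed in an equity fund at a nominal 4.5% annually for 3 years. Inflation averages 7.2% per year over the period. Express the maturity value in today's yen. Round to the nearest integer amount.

¥635,000

Nominal value at maturity: ¥685,503 × (1 + 4.5%)^3 ≈ ¥782,273.
Price-level factor over 3 years: (1 + 7.2%)^3 = 1.231925248.
Dividing the nominal maturity value by the price-level factor gives the value in today's money.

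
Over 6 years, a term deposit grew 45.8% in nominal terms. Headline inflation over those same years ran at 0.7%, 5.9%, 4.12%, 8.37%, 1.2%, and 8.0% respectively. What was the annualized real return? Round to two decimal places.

Cumulative inflation factor: 1.007 × 1.059 × 1.0412 × 1.0837 × 1.012 × 1.080 ≈ 1.31514.
Nominal growth factor: 1.45800. Real growth factor = 1.45800 / 1.31514 ≈ 1.10862.
Annualized: 1.10862^(1/6) − 1 ≈ 0.01734.

1.73%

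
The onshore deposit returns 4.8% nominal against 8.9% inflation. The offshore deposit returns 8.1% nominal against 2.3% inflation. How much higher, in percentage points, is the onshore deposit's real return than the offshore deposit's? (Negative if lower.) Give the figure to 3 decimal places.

The onshore deposit real return: 1.048/1.089 − 1 = -3.7649%.
The offshore deposit real return: 1.081/1.023 − 1 = 5.6696%.
Difference: -3.7649 − 5.6696 = -9.4345 pp.

-9.435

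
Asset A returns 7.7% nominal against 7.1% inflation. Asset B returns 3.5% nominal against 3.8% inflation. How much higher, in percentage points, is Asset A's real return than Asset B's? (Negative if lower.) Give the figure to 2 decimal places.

Asset A real return: 1.077/1.071 − 1 = 0.560%.
Asset B real return: 1.035/1.038 − 1 = -0.289%.
Difference: 0.560 − (-0.289) = 0.849 pp.

0.85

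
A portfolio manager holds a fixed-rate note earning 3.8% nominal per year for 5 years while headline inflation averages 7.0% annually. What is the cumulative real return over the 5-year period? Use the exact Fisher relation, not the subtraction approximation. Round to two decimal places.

-14.09%

The annual real rate is (1+3.8%)/(1+7.0%) − 1 = -2.9907%.
Compounded over 5 years: (1 + -0.029907)^5 − 1 ≈ -0.14085.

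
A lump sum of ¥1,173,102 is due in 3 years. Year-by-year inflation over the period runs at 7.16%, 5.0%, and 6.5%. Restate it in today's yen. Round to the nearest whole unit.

Price-level factor over 3 years: 1.0716 × 1.050 × 1.065 = 1.1983167.
Purchasing power today: ¥1,173,102 divided by that factor.

¥978,958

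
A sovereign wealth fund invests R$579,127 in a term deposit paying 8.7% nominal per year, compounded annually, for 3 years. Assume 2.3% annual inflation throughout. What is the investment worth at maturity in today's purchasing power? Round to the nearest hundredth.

R$694,761.18

Nominal value at maturity: R$579,127 × (1 + 8.7%)^3 ≈ R$743,810.74.
Price-level factor over 3 years: (1 + 2.3%)^3 = 1.070599167.
The maturity value deflated by that factor is the answer in today's purchasing power.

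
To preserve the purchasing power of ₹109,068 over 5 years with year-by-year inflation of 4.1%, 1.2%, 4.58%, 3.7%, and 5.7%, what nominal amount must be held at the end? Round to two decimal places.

₹131,713.71

Cumulative price-level factor: 1.041 × 1.012 × 1.0458 × 1.037 × 1.057 ≈ 1.2076292491.
Multiplying ₹109,068 by the price-level factor gives the future nominal sum.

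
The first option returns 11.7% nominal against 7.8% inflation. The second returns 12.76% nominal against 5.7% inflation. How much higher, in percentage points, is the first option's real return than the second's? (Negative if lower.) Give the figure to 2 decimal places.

The first option real return: 1.117/1.078 − 1 = 3.618%.
The second real return: 1.1276/1.057 − 1 = 6.679%.
Difference: 3.618 − 6.679 = -3.061 pp.

-3.06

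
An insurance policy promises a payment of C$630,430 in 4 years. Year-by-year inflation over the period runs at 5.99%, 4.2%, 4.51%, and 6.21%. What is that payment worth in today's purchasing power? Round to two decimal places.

Price-level factor over 4 years: 1.0599 × 1.042 × 1.0451 × 1.0621 ≈ 1.2259023221.
Purchasing power today: C$630,430 divided by that factor.

C$514,257.94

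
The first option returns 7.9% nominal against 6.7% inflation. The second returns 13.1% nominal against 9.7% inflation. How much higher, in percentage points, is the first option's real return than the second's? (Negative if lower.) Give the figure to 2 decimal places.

The first option real return: 1.079/1.067 − 1 = 1.125%.
The second real return: 1.131/1.097 − 1 = 3.099%.
Difference: 1.125 − 3.099 = -1.974 pp.

-1.97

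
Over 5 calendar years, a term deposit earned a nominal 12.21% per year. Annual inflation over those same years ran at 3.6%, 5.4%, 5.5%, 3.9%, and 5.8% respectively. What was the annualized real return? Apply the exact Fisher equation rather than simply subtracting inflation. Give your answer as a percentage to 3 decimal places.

7.034%

Cumulative inflation factor: 1.036 × 1.054 × 1.055 × 1.039 × 1.058 ≈ 1.26635.
Nominal growth factor: 1.77893. Real growth factor = 1.77893 / 1.26635 ≈ 1.40477.
Annualized: 1.40477^(1/5) − 1 ≈ 0.07034.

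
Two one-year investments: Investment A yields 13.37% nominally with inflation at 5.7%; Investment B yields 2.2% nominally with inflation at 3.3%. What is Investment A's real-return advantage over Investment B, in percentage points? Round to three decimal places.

Investment A real return: 1.1337/1.057 − 1 = 7.2564%.
Investment B real return: 1.022/1.033 − 1 = -1.0649%.
Difference: 7.2564 − (-1.0649) = 8.3213 pp.

8.321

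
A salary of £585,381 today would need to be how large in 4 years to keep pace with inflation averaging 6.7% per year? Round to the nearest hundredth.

£758,745.80

Cumulative price-level factor: (1+6.7%)^4 ≈ 1.2961572031.
The nominal amount required is £585,381 scaled up by that factor.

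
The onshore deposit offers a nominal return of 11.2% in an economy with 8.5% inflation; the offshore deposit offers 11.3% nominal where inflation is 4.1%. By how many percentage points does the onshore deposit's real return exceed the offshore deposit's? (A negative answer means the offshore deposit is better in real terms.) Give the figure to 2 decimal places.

The onshore deposit real return: 1.112/1.085 − 1 = 2.488%.
The offshore deposit real return: 1.113/1.041 − 1 = 6.916%.
Difference: 2.488 − 6.916 = -4.428 pp.

-4.43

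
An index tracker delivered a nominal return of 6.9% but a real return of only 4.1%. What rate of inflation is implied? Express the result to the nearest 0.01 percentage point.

From (1+r_nom) = (1+r_real)(1+π), we get 1+π = (1 + 6.9%)/(1 + 4.1%) = 1.069/1.041 ≈ 1.02690.
So π ≈ 2.6897%.

2.69%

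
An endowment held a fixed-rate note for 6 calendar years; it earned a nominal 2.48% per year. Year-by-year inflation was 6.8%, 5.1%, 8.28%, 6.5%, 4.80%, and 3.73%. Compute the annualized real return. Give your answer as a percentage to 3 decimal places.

-3.191%

Cumulative inflation factor: 1.068 × 1.051 × 1.0828 × 1.065 × 1.0480 × 1.0373 ≈ 1.40714.
Nominal growth factor: 1.15834. Real growth factor = 1.15834 / 1.40714 ≈ 0.82318.
Annualized: 0.82318^(1/6) − 1 ≈ -0.03191.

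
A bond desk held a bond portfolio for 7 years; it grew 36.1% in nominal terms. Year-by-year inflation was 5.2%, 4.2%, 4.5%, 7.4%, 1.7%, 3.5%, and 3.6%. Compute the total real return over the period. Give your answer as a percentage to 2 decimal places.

Cumulative inflation factor: 1.052 × 1.042 × 1.045 × 1.074 × 1.017 × 1.035 × 1.036 ≈ 1.34161.
Nominal growth factor: 1.36100. Real growth factor = 1.36100 / 1.34161 ≈ 1.01446.
Total real return ≈ 1.4456%.

1.45%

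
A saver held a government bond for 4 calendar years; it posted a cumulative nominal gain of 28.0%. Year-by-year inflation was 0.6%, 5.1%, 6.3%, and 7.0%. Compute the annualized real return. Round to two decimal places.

Cumulative inflation factor: 1.006 × 1.051 × 1.063 × 1.070 ≈ 1.20259.
Nominal growth factor: 1.28000. Real growth factor = 1.28000 / 1.20259 ≈ 1.06437.
Annualized: 1.06437^(1/4) − 1 ≈ 0.01572.

1.57%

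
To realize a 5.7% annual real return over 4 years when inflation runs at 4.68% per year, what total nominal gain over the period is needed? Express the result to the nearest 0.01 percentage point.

49.88%

Required annual nominal rate: (1+5.7%)(1+4.68%) − 1 = 10.64676%.
Cumulative over 4 years: (1 + 0.1064676)^4 − 1 ≈ 0.49884.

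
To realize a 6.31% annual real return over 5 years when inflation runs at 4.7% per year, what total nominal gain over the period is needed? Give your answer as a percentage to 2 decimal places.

70.85%

Required annual nominal rate: (1+6.31%)(1+4.7%) − 1 = 11.30657%.
Cumulative over 5 years: (1 + 0.1130657)^5 − 1 ≈ 0.70846.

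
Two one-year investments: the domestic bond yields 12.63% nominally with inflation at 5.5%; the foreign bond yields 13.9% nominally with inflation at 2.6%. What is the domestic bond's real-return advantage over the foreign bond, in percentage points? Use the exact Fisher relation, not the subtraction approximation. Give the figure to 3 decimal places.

The domestic bond real return: 1.1263/1.055 − 1 = 6.7583%.
The foreign bond real return: 1.139/1.026 − 1 = 11.0136%.
Difference: 6.7583 − 11.0136 = -4.2553 pp.

-4.255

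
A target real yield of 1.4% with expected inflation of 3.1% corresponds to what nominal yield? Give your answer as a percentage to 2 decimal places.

4.54%

By the Fisher equation, 1 + r_nom = (1 + 1.4%)(1 + 3.1%) = 1.014 × 1.031 = 1.045434.
So r_nom = 4.5434%.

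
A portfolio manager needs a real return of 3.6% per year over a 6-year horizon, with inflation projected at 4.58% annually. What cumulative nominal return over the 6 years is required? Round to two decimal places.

61.75%

Required annual nominal rate: (1+3.6%)(1+4.58%) − 1 = 8.34488%.
Cumulative over 6 years: (1 + 0.0834488)^6 − 1 ≈ 0.61752.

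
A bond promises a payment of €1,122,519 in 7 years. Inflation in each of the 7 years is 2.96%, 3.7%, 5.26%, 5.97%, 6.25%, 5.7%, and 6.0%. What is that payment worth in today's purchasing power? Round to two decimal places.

€791,754.10

Price-level factor over 7 years: 1.0296 × 1.037 × 1.0526 × 1.0597 × 1.0625 × 1.057 × 1.060 ≈ 1.4177621624.
Purchasing power today: €1,122,519 divided by that factor.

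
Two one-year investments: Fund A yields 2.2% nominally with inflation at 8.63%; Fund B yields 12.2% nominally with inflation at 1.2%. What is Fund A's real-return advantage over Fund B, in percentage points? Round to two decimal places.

-16.79

Fund A real return: 1.022/1.0863 − 1 = -5.919%.
Fund B real return: 1.122/1.012 − 1 = 10.870%.
Difference: -5.919 − 10.870 = -16.789 pp.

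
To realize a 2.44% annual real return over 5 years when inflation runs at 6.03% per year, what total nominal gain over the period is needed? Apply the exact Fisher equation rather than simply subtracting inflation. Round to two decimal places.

51.18%

Required annual nominal rate: (1+2.44%)(1+6.03%) − 1 = 8.617132%.
Cumulative over 5 years: (1 + 0.08617132)^5 − 1 ≈ 0.51179.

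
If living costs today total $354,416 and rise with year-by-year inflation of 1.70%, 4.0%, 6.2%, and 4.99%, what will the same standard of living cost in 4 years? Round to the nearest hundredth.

Cumulative price-level factor: 1.0170 × 1.040 × 1.062 × 1.0499 ≈ 1.1793066424.
The nominal amount required is $354,416 scaled up by that factor.

$417,965.14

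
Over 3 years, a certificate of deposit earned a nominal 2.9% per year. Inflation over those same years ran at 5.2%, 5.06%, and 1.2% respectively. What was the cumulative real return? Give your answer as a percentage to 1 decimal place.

-2.6%

Cumulative inflation factor: 1.052 × 1.0506 × 1.012 ≈ 1.11849.
Nominal growth factor: 1.08955. Real growth factor = 1.08955 / 1.11849 ≈ 0.97412.
Total real return ≈ -2.5880%.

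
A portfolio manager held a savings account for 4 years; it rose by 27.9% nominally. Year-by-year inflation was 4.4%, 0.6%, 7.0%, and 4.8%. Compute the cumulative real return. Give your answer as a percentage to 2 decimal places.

Cumulative inflation factor: 1.044 × 1.006 × 1.070 × 1.048 ≈ 1.17772.
Nominal growth factor: 1.27900. Real growth factor = 1.27900 / 1.17772 ≈ 1.08599.
Total real return ≈ 8.5993%.

8.60%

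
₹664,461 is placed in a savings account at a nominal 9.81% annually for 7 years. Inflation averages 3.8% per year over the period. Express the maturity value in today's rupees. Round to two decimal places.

Nominal value at maturity: ₹664,461 × (1 + 9.81%)^7 ≈ ₹1,279,271.53.
Price-level factor over 7 years: (1 + 3.8%)^7 ≈ 1.2983191849.
The maturity value deflated by that factor is the answer in today's purchasing power.

₹985,328.99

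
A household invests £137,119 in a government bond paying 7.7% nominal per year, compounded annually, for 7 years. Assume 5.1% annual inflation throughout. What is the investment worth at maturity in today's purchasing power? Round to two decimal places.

Nominal value at maturity: £137,119 × (1 + 7.7%)^7 ≈ £230,466.37.
Price-level factor over 7 years: (1 + 5.1%)^7 ≈ 1.4165079366.
Dividing the nominal maturity value by the price-level factor gives the value in today's money.

£162,700.37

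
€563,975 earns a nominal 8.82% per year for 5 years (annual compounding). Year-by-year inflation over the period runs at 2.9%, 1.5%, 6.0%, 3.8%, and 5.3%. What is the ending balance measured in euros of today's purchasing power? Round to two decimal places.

Nominal value at maturity: €563,975 × (1 + 8.82%)^5 ≈ €860,604.20.
Price-level factor over 5 years: 1.029 × 1.015 × 1.060 × 1.038 × 1.053 ≈ 1.2100770017.
Dividing the nominal maturity value by the price-level factor gives the value in today's money.

€711,197.88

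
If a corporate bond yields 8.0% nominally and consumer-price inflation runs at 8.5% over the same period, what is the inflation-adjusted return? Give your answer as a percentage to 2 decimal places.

-0.46%

Real return via the Fisher equation: (1 + 8.0%)/(1 + 8.5%) − 1 = 1.080/1.085 − 1 ≈ -0.00461.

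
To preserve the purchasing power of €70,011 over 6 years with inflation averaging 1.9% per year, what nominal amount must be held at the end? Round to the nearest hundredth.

Cumulative price-level factor: (1+1.9%)^6 ≈ 1.1195541497.
The nominal amount required is €70,011 scaled up by that factor.

€78,381.11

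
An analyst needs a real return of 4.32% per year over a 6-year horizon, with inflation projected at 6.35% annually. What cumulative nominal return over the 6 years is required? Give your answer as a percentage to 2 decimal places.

86.48%

Required annual nominal rate: (1+4.32%)(1+6.35%) − 1 = 10.94432%.
Cumulative over 6 years: (1 + 0.1094432)^6 − 1 ≈ 0.86479.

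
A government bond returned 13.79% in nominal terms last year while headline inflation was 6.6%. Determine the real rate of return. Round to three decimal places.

6.745%

Real return via the Fisher equation: (1 + 13.79%)/(1 + 6.6%) − 1 = 1.1379/1.066 − 1 ≈ 0.06745.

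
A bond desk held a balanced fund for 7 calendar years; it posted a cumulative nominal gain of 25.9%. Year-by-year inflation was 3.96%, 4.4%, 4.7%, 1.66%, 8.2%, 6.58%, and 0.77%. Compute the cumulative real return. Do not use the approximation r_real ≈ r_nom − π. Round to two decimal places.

-6.22%

Cumulative inflation factor: 1.0396 × 1.044 × 1.047 × 1.0166 × 1.082 × 1.0658 × 1.0077 ≈ 1.34245.
Nominal growth factor: 1.25900. Real growth factor = 1.25900 / 1.34245 ≈ 0.93784.
Total real return ≈ -6.2162%.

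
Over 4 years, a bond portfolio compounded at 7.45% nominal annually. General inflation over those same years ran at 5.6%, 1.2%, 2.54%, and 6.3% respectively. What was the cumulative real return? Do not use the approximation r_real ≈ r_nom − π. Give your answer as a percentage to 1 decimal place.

14.4%

Cumulative inflation factor: 1.056 × 1.012 × 1.0254 × 1.063 ≈ 1.16485.
Nominal growth factor: 1.33299. Real growth factor = 1.33299 / 1.16485 ≈ 1.14434.
Total real return ≈ 14.4339%.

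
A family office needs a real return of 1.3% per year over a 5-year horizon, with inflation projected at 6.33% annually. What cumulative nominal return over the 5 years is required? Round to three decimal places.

44.986%

Required annual nominal rate: (1+1.3%)(1+6.33%) − 1 = 7.71229%.
Cumulative over 5 years: (1 + 0.0771229)^5 − 1 ≈ 0.44986.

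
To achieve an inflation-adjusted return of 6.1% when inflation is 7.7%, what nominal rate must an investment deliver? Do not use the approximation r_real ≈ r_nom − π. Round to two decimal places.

By the Fisher equation, 1 + r_nom = (1 + 6.1%)(1 + 7.7%) = 1.061 × 1.077 = 1.142697.
So r_nom = 14.2697%.

14.27%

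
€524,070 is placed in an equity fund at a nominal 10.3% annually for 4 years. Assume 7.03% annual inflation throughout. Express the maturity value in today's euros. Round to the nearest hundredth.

€591,111.28

Nominal value at maturity: €524,070 × (1 + 10.3%)^4 ≈ €775,695.64.
Price-level factor over 4 years: (1 + 7.03%)^4 ≈ 1.3122666800.
Dividing the nominal maturity value by the price-level factor gives the value in today's money.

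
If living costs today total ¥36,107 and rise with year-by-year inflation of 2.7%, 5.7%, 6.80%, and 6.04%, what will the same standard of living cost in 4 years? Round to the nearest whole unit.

Cumulative price-level factor: 1.027 × 1.057 × 1.0680 × 1.0604 ≈ 1.2293807334.
The nominal amount required is ¥36,107 scaled up by that factor.

¥44,389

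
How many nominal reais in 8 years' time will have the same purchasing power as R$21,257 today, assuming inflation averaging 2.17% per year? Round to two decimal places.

Cumulative price-level factor: (1+2.17%)^8 ≈ 1.1873729395.
Multiplying R$21,257 by the price-level factor gives the future nominal sum.

R$25,239.99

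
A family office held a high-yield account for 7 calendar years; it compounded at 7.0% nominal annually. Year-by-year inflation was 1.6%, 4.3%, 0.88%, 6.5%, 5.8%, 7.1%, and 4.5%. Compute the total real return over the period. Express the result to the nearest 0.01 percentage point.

Cumulative inflation factor: 1.016 × 1.043 × 1.0088 × 1.065 × 1.058 × 1.071 × 1.045 ≈ 1.34811.
Nominal growth factor: 1.60578. Real growth factor = 1.60578 / 1.34811 ≈ 1.19114.
Total real return ≈ 19.1139%.

19.11%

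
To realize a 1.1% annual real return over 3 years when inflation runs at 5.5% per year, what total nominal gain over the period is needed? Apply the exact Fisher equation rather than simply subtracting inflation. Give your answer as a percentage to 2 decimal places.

21.34%

Required annual nominal rate: (1+1.1%)(1+5.5%) − 1 = 6.6605%.
Cumulative over 3 years: (1 + 0.066605)^3 − 1 ≈ 0.21342.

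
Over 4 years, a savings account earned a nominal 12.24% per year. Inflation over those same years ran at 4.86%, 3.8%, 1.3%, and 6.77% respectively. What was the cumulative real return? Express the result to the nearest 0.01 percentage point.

34.81%

Cumulative inflation factor: 1.0486 × 1.038 × 1.013 × 1.0677 ≈ 1.17724.
Nominal growth factor: 1.58705. Real growth factor = 1.58705 / 1.17724 ≈ 1.34811.
Total real return ≈ 34.8108%.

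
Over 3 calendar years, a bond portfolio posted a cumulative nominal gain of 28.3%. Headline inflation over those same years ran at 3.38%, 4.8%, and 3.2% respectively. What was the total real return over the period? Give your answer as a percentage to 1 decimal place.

14.7%

Cumulative inflation factor: 1.0338 × 1.048 × 1.032 ≈ 1.11809.
Nominal growth factor: 1.28300. Real growth factor = 1.28300 / 1.11809 ≈ 1.14749.
Total real return ≈ 14.7491%.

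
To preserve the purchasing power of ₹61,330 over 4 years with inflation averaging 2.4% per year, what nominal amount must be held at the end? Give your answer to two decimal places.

₹67,433.05

Cumulative price-level factor: (1+2.4%)^4 ≈ 1.0995116278.
Multiplying ₹61,330 by the price-level factor gives the future nominal sum.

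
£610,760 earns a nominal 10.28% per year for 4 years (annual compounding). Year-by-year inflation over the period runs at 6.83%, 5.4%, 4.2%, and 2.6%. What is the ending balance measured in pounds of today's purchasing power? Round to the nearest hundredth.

£750,427.42

Nominal value at maturity: £610,760 × (1 + 10.28%)^4 ≈ £903,353.26.
Price-level factor over 4 years: 1.0683 × 1.054 × 1.042 × 1.026 ≈ 1.2037849767.
The maturity value deflated by that factor is the answer in today's purchasing power.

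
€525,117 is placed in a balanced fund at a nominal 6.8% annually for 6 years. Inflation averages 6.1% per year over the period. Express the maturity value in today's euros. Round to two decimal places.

€546,249.80

Nominal value at maturity: €525,117 × (1 + 6.8%)^6 ≈ €779,262.17.
Price-level factor over 6 years: (1 + 6.1%)^6 ≈ 1.4265674267.
The maturity value deflated by that factor is the answer in today's purchasing power.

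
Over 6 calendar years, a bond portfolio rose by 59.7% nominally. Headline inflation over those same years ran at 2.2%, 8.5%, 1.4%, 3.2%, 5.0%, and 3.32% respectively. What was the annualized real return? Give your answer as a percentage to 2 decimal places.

4.05%

Cumulative inflation factor: 1.022 × 1.085 × 1.014 × 1.032 × 1.050 × 1.0332 ≈ 1.25884.
Nominal growth factor: 1.59700. Real growth factor = 1.59700 / 1.25884 ≈ 1.26862.
Annualized: 1.26862^(1/6) − 1 ≈ 0.04045.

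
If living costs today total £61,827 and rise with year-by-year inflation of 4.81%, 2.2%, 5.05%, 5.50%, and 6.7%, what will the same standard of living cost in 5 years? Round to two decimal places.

£78,314.96

Cumulative price-level factor: 1.0481 × 1.022 × 1.0505 × 1.0550 × 1.067 ≈ 1.2666789476.
Multiplying £61,827 by the price-level factor gives the future nominal sum.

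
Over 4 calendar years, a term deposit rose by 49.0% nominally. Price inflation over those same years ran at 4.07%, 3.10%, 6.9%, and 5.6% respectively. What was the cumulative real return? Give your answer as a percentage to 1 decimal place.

23.0%

Cumulative inflation factor: 1.0407 × 1.0310 × 1.069 × 1.056 ≈ 1.21123.
Nominal growth factor: 1.49000. Real growth factor = 1.49000 / 1.21123 ≈ 1.23016.
Total real return ≈ 23.0157%.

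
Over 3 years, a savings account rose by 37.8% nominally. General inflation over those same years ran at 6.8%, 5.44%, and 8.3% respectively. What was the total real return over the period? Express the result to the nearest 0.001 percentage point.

12.991%

Cumulative inflation factor: 1.068 × 1.0544 × 1.083 ≈ 1.21957.
Nominal growth factor: 1.37800. Real growth factor = 1.37800 / 1.21957 ≈ 1.12991.
Total real return ≈ 12.9911%.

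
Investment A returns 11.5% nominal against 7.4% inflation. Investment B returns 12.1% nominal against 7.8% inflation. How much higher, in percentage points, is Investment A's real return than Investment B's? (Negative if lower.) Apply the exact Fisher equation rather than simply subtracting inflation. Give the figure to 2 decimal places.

-0.17

Investment A real return: 1.115/1.074 − 1 = 3.818%.
Investment B real return: 1.121/1.078 − 1 = 3.989%.
Difference: 3.818 − 3.989 = -0.171 pp.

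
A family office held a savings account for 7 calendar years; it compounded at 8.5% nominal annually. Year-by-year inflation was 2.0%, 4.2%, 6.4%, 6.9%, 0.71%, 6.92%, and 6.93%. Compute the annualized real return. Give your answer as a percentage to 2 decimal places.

Cumulative inflation factor: 1.020 × 1.042 × 1.064 × 1.069 × 1.0071 × 1.0692 × 1.0693 ≈ 1.39193.
Nominal growth factor: 1.77014. Real growth factor = 1.77014 / 1.39193 ≈ 1.27172.
Annualized: 1.27172^(1/7) − 1 ≈ 0.03493.

3.49%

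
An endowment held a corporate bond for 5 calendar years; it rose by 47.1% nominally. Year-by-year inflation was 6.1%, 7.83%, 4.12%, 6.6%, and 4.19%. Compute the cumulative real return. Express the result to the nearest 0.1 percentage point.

Cumulative inflation factor: 1.061 × 1.0783 × 1.0412 × 1.066 × 1.0419 ≈ 1.32304.
Nominal growth factor: 1.47100. Real growth factor = 1.47100 / 1.32304 ≈ 1.11183.
Total real return ≈ 11.1835%.

11.2%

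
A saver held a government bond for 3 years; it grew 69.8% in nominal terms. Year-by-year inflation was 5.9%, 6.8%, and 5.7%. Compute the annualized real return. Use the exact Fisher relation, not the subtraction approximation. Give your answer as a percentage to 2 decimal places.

Cumulative inflation factor: 1.059 × 1.068 × 1.057 ≈ 1.19548.
Nominal growth factor: 1.69800. Real growth factor = 1.69800 / 1.19548 ≈ 1.42035.
Annualized: 1.42035^(1/3) − 1 ≈ 0.12408.

12.41%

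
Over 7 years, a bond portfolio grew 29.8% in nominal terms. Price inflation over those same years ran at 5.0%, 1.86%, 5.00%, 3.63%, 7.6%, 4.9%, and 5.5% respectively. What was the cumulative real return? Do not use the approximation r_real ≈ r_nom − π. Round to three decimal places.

-6.337%

Cumulative inflation factor: 1.050 × 1.0186 × 1.0500 × 1.0363 × 1.076 × 1.049 × 1.055 ≈ 1.38582.
Nominal growth factor: 1.29800. Real growth factor = 1.29800 / 1.38582 ≈ 0.93663.
Total real return ≈ -6.3373%.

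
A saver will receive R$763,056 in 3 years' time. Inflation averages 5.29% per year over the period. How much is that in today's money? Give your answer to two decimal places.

Price-level factor over 3 years: (1 + 5.29%)^3 ≈ 1.1672432659.
Purchasing power today: R$763,056 divided by that factor.

R$653,724.91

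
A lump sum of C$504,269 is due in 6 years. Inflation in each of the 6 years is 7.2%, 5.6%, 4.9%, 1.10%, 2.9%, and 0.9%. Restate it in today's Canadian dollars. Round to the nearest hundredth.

C$404,548.30

Price-level factor over 6 years: 1.072 × 1.056 × 1.049 × 1.0110 × 1.029 × 1.009 ≈ 1.2464988677.
Purchasing power today: C$504,269 divided by that factor.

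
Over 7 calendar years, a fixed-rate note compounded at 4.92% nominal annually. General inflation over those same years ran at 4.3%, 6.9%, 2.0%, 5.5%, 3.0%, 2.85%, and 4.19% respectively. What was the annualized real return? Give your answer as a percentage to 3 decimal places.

0.793%

Cumulative inflation factor: 1.043 × 1.069 × 1.020 × 1.055 × 1.030 × 1.0285 × 1.0419 ≈ 1.32429.
Nominal growth factor: 1.39961. Real growth factor = 1.39961 / 1.32429 ≈ 1.05688.
Annualized: 1.05688^(1/7) − 1 ≈ 0.00793.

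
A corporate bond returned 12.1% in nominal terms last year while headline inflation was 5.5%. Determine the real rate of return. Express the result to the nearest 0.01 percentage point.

6.26%

Real return via the Fisher equation: (1 + 12.1%)/(1 + 5.5%) − 1 = 1.121/1.055 − 1 ≈ 0.06256.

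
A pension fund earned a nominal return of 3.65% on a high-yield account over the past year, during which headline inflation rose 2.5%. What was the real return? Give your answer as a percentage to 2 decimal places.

Real return via the Fisher equation: (1 + 3.65%)/(1 + 2.5%) − 1 = 1.0365/1.025 − 1 ≈ 0.01122.

1.12%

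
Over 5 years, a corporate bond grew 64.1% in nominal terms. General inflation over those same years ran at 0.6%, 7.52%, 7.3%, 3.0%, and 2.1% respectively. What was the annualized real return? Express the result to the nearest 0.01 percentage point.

6.10%

Cumulative inflation factor: 1.006 × 1.0752 × 1.073 × 1.030 × 1.021 ≈ 1.22053.
Nominal growth factor: 1.64100. Real growth factor = 1.64100 / 1.22053 ≈ 1.34449.
Annualized: 1.34449^(1/5) − 1 ≈ 0.06099.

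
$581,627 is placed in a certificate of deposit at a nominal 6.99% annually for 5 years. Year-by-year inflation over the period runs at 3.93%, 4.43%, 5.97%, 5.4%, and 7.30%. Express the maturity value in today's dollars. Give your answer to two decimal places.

Nominal value at maturity: $581,627 × (1 + 6.99%)^5 ≈ $815,380.83.
Price-level factor over 5 years: 1.0393 × 1.0443 × 1.0597 × 1.054 × 1.0730 ≈ 1.3007369352.
The maturity value deflated by that factor is the answer in today's purchasing power.

$626,860.67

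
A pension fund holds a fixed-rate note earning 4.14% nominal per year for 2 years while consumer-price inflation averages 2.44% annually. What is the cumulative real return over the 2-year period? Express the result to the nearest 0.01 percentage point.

3.35%

The annual real rate is (1+4.14%)/(1+2.44%) − 1 = 1.6595%.
Compounded over 2 years: (1 + 0.016595)^2 − 1 ≈ 0.03347.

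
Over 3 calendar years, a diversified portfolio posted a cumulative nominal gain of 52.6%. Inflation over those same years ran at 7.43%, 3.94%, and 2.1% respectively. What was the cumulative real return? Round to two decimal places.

Cumulative inflation factor: 1.0743 × 1.0394 × 1.021 ≈ 1.14008.
Nominal growth factor: 1.52600. Real growth factor = 1.52600 / 1.14008 ≈ 1.33851.
Total real return ≈ 33.8507%.

33.85%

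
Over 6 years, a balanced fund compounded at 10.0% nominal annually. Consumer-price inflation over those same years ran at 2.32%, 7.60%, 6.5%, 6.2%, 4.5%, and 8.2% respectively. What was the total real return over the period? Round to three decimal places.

25.825%

Cumulative inflation factor: 1.0232 × 1.0760 × 1.065 × 1.062 × 1.045 × 1.082 ≈ 1.40796.
Nominal growth factor: 1.77156. Real growth factor = 1.77156 / 1.40796 ≈ 1.25825.
Total real return ≈ 25.8246%.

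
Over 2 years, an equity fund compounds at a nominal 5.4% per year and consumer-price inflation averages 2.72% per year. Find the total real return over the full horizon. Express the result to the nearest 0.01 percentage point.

5.29%

The annual real rate is (1+5.4%)/(1+2.72%) − 1 = 2.6090%.
Compounded over 2 years: (1 + 0.026090)^2 − 1 ≈ 0.05286.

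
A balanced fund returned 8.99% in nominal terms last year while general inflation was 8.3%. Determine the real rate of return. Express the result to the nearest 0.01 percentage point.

0.64%

Real return via the Fisher equation: (1 + 8.99%)/(1 + 8.3%) − 1 = 1.0899/1.083 − 1 ≈ 0.00637.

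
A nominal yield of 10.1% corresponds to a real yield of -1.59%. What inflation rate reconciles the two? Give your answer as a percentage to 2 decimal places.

11.88%

From (1+r_nom) = (1+r_real)(1+π), we get 1+π = (1 + 10.1%)/(1 − 1.59%) = 1.101/0.9841 ≈ 1.11879.
So π ≈ 11.8789%.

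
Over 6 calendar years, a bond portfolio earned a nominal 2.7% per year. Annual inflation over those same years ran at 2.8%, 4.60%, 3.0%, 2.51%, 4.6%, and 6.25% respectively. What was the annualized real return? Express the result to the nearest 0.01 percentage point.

Cumulative inflation factor: 1.028 × 1.0460 × 1.030 × 1.0251 × 1.046 × 1.0625 ≈ 1.26180.
Nominal growth factor: 1.17334. Real growth factor = 1.17334 / 1.26180 ≈ 0.92989.
Annualized: 0.92989^(1/6) − 1 ≈ -0.01204.

-1.20%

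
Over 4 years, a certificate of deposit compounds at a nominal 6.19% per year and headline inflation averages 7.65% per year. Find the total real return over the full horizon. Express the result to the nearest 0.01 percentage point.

The annual real rate is (1+6.19%)/(1+7.65%) − 1 = -1.3562%.
Compounded over 4 years: (1 + -0.013562)^4 − 1 ≈ -0.05316.

-5.32%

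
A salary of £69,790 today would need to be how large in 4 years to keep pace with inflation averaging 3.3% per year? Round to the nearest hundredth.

£79,468.40

Cumulative price-level factor: (1+3.3%)^4 ≈ 1.1386789339.
Multiplying £69,790 by the price-level factor gives the future nominal sum.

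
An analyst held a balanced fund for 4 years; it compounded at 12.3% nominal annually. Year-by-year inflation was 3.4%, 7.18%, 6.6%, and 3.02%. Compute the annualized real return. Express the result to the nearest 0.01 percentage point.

6.92%

Cumulative inflation factor: 1.034 × 1.0718 × 1.066 × 1.0302 ≈ 1.21706.
Nominal growth factor: 1.59045. Real growth factor = 1.59045 / 1.21706 ≈ 1.30679.
Annualized: 1.30679^(1/4) − 1 ≈ 0.06918.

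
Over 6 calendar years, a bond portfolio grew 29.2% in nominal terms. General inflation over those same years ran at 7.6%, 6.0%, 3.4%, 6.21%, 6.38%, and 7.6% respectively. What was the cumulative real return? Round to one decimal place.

Cumulative inflation factor: 1.076 × 1.060 × 1.034 × 1.0621 × 1.0638 × 1.076 ≈ 1.43376.
Nominal growth factor: 1.29200. Real growth factor = 1.29200 / 1.43376 ≈ 0.90113.
Total real return ≈ -9.8873%.

-9.9%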